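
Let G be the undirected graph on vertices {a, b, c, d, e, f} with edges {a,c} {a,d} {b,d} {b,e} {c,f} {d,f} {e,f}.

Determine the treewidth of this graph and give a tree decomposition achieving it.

The largest bag has 3 vertices, giving width 2; this decomposition certifies tw(G) ≤ 2. The edges c–a–d–f–c form a cycle, so G is not a tree and its treewidth is at least 2. Therefore the treewidth is 2.

Treewidth 2.
One such decomposition:
Bags: B1 = {a, c, f}  B2 = {a, d, f}  B3 = {d, e, f}  B4 = {b, d, e}
Tree: B1–B2, B2–B3, B3–B4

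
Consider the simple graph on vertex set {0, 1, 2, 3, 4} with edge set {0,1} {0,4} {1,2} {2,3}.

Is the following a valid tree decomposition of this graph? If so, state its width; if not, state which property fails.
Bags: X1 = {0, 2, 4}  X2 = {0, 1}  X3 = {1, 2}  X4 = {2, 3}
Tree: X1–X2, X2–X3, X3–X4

A tree decomposition must satisfy three properties: every vertex lies in some bag; for every edge, both endpoints lie together in some bag; and for every vertex, the bags containing it form a connected subtree. Here bags containing vertex 2 are not connected in the tree, so the decomposition is invalid.

No — bags containing vertex 2 are not connected in the tree.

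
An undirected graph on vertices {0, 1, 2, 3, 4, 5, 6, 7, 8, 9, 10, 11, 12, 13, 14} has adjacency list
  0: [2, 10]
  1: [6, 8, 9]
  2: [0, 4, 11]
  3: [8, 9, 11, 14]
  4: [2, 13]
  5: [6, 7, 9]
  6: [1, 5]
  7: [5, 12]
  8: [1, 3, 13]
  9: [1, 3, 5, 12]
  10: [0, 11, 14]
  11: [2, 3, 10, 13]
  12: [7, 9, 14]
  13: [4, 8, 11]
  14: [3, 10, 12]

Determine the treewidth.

3

A width-3 tree decomposition is:
Bags: B1 = {1, 5, 6, 7}  B2 = {1, 5, 7, 9}  B3 = {1, 7, 9, 12}  B4 = {1, 8, 9, 12}  B5 = {3, 8, 9, 12}  B6 = {3, 8, 12, 14}  B7 = {3, 8, 13, 14}  B8 = {3, 11, 13, 14}  B9 = {10, 11, 13, 14}  B10 = {4, 10, 11, 13}  B11 = {2, 4, 10, 11}  B12 = {0, 2, 4, 10}
Tree: B1–B2, B2–B3, B3–B4, B4–B5, B5–B6, B6–B7, B7–B8, B8–B9, B9–B10, B10–B11, B11–B12
Each bag holds 4 vertices, so the decomposition has width 3, which upper-bounds the treewidth. For the lower bound: the 4 vertex sets {5,6,7}, {1}, {9}, {3,8,12,14} are disjoint, each induces a connected subgraph, and every pair is joined by at least one edge of G. Contracting each set to a single vertex therefore yields K_{4} as a minor, and since treewidth is minor-monotone, tw(G) ≥ tw(K_{4}) = 3. Combining the bounds, tw(G) = 3.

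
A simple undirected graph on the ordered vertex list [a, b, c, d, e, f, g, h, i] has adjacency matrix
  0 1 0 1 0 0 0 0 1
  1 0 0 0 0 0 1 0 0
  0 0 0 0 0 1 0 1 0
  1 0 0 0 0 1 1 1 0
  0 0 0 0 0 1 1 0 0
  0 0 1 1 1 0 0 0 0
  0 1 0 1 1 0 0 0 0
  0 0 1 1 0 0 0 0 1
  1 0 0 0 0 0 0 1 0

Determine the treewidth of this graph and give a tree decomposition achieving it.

The largest bag has 4 vertices, giving width 3; this decomposition certifies tw(G) ≤ 3. For the lower bound: the 4 vertex sets {c,e,f}, {h}, {d}, {a,b,g,i} are disjoint, each induces a connected subgraph, and every pair is joined by at least one edge of G. Contracting each set to a single vertex therefore yields K_{4} as a minor, and since treewidth is minor-monotone, tw(G) ≥ tw(K_{4}) = 3. Hence tw(G) = 3 exactly.

Treewidth 3.
Bags: B1 = {c, e, f, h}  B2 = {d, e, f, h}  B3 = {d, e, g, h}  B4 = {d, g, h, i}  B5 = {a, d, g, i}  B6 = {a, b, g, i}
Tree: B1–B2, B2–B3, B3–B4, B4–B5, B5–B6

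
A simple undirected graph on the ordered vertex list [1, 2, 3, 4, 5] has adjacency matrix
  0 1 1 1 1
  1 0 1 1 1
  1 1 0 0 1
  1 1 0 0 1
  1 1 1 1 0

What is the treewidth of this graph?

3

A width-3 tree decomposition is:
Bags: B1 = {1, 2, 3, 5}  B2 = {1, 2, 4, 5}
Tree: B1–B2
Each bag holds 4 vertices, so the decomposition has width 3, which upper-bounds the treewidth. Conversely, {1, 2, 3, 5} is a clique of size 4, and the vertices of any clique must share a bag in every tree decomposition; so some bag has ≥ 4 vertices and tw(G) ≥ 3. Therefore the treewidth is 3.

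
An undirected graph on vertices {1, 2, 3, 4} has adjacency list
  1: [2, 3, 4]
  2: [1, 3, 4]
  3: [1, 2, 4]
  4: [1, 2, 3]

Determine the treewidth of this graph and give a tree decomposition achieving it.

With just one bag of size 4, the width is 4 − 1 = 3, so tw(G) ≤ 3. For the lower bound, the 4 vertices {1, 2, 3, 4} are pairwise adjacent, and any tree decomposition puts a clique entirely inside one bag — forcing width ≥ 3. Hence tw(G) = 3 exactly.

Treewidth 3.
One optimal decomposition is:
Bags: B1 = {1, 2, 3, 4}
Tree: (single bag)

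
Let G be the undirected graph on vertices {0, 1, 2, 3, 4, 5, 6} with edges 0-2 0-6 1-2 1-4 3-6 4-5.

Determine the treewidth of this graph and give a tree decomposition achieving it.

Treewidth 1.
One such decomposition:
Bags: B1 = {4, 5}  B2 = {1, 4}  B3 = {1, 2}  B4 = {0, 2}  B5 = {0, 6}  B6 = {3, 6}
Tree: B1–B2, B2–B3, B3–B4, B4–B5, B5–B6

Every bag has size at most 2, so the width is 2 − 1 = 1 and tw(G) ≤ 1. G has an edge, so its treewidth is at least 1. Therefore the treewidth is 1.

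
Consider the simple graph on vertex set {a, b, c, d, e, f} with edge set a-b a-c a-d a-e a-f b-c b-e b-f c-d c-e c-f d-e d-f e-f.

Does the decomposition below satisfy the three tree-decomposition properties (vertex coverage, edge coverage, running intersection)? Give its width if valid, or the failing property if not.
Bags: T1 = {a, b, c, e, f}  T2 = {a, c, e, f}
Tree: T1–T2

No — vertex d appears in no bag.

A tree decomposition must satisfy three properties: every vertex lies in some bag; for every edge, both endpoints lie together in some bag; and for every vertex, the bags containing it form a connected subtree. Here vertex d appears in no bag, so the decomposition is invalid.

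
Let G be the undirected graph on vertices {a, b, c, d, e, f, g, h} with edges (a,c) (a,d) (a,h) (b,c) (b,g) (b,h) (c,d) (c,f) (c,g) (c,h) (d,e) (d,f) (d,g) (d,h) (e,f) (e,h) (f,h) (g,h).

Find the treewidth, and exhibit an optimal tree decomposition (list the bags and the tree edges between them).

Treewidth 3.
One such decomposition:
Bags: B1 = {c, d, f, h}  B2 = {c, d, g, h}  B3 = {d, e, f, h}  B4 = {a, c, d, h}  B5 = {b, c, g, h}
Tree: B1–B2, B1–B3, B2–B4, B2–B5

Every bag has size at most 4, so the width is 4 − 1 = 3 and tw(G) ≤ 3. On the other hand G contains the 4-clique {d, e, f, h}. A clique must lie in a single bag of any decomposition, so no decomposition can have width below 3. The upper and lower bounds meet at 3, so that is the treewidth.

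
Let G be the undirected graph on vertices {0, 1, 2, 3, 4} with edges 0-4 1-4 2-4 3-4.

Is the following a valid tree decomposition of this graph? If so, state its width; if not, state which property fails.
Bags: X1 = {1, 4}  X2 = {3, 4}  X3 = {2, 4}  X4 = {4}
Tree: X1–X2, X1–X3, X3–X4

A tree decomposition must satisfy three properties: every vertex lies in some bag; for every edge, both endpoints lie together in some bag; and for every vertex, the bags containing it form a connected subtree. Here vertex 0 appears in no bag, so the decomposition is invalid.

No — vertex 0 appears in no bag.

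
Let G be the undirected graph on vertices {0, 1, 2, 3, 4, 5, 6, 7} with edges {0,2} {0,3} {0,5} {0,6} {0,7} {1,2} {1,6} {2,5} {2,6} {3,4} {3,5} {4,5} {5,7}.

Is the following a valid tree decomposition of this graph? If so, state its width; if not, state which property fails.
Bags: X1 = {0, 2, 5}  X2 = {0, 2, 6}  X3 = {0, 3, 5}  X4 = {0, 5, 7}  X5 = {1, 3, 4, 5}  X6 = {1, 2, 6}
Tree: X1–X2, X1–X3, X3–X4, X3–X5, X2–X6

No — bags containing vertex 1 are not connected in the tree.

A tree decomposition must satisfy three properties: every vertex lies in some bag; for every edge, both endpoints lie together in some bag; and for every vertex, the bags containing it form a connected subtree. Here bags containing vertex 1 are not connected in the tree, so the decomposition is invalid.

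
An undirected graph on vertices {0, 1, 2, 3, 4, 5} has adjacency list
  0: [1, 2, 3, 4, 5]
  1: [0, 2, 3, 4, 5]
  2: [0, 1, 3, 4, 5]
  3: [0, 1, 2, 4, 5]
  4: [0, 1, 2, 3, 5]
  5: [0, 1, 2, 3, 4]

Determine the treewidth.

5

A width-5 tree decomposition is:
Bags: B1 = {0, 1, 2, 3, 4, 5}
Tree: (single bag)
A single bag containing all 6 vertices is trivially a valid decomposition of width 5. For the lower bound, the 6 vertices {0, 1, 2, 3, 4, 5} are pairwise adjacent, and any tree decomposition puts a clique entirely inside one bag — forcing width ≥ 5. Hence tw(G) = 5 exactly.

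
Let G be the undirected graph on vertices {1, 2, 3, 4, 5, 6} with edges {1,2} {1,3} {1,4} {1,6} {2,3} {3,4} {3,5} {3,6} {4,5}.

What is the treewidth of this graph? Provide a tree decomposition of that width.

Every bag has size at most 3, so the width is 3 − 1 = 2 and tw(G) ≤ 2. Conversely, {1, 2, 3} is a clique of size 3, and the vertices of any clique must share a bag in every tree decomposition; so some bag has ≥ 3 vertices and tw(G) ≥ 2. The upper and lower bounds meet at 2, so that is the treewidth.

Treewidth 2.
One such decomposition:
Bags: B1 = {1, 3, 6}  B2 = {1, 3, 4}  B3 = {1, 2, 3}  B4 = {3, 4, 5}
Tree: B1–B2, B2–B3, B2–B4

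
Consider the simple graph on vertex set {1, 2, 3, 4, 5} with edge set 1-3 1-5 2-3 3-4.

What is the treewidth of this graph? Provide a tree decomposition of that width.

Each bag holds 2 vertices, so the decomposition has width 1, which upper-bounds the treewidth. G has an edge, so its treewidth is at least 1. The upper and lower bounds meet at 1, so that is the treewidth.

Treewidth 1.
One optimal decomposition is:
Bags: B1 = {1, 3}  B2 = {3, 4}  B3 = {2, 3}  B4 = {1, 5}
Tree: B1–B2, B1–B3, B1–B4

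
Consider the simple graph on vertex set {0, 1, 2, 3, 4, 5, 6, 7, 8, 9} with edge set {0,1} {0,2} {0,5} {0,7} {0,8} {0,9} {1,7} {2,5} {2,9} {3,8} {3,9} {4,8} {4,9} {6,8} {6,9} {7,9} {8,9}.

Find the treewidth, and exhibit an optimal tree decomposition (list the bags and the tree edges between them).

Every bag has size at most 3, so the width is 3 − 1 = 2 and tw(G) ≤ 2. On the other hand G contains the 3-clique {0, 1, 7}. A clique must lie in a single bag of any decomposition, so no decomposition can have width below 2. Combining the bounds, tw(G) = 2.

Treewidth 2.
One optimal decomposition is:
Bags: B1 = {0, 8, 9}  B2 = {6, 8, 9}  B3 = {0, 2, 9}  B4 = {0, 2, 5}  B5 = {0, 7, 9}  B6 = {0, 1, 7}  B7 = {3, 8, 9}  B8 = {4, 8, 9}
Tree: B1–B2, B1–B3, B3–B4, B3–B5, B5–B6, B1–B7, B2–B8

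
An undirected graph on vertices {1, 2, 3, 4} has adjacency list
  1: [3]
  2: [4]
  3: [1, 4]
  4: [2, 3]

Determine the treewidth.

1

A width-1 tree decomposition is:
Bags: B1 = {1, 3}  B2 = {3, 4}  B3 = {2, 4}
Tree: B1–B2, B2–B3
Every bag has size at most 2, so the width is 2 − 1 = 1 and tw(G) ≤ 1. Since G has at least one edge (e.g. 3–1), it is not an edgeless graph, so tw(G) ≥ 1. Combining the bounds, tw(G) = 1.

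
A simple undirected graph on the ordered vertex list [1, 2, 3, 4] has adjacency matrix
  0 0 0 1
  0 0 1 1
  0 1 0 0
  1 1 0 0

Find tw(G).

1

A width-1 tree decomposition is:
Bags: B1 = {2, 3}  B2 = {2, 4}  B3 = {1, 4}
Tree: B1–B2, B2–B3
The largest bag has 2 vertices, giving width 1; this decomposition certifies tw(G) ≤ 1. G has an edge, so its treewidth is at least 1. Hence tw(G) = 1 exactly.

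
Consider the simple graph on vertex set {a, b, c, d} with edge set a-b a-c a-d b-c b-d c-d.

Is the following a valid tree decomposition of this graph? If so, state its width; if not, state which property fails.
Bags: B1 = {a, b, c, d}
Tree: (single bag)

Yes; width 3.

Vertex coverage: the bags together contain {a, b, c, d}, the full vertex set. Edge coverage: each edge of G has both endpoints in at least one bag. Running intersection: for every vertex, the bags containing it form a connected subtree. All three properties hold, so this is a valid tree decomposition of width max|bag| − 1 = 3, and hence tw(G) ≤ 3.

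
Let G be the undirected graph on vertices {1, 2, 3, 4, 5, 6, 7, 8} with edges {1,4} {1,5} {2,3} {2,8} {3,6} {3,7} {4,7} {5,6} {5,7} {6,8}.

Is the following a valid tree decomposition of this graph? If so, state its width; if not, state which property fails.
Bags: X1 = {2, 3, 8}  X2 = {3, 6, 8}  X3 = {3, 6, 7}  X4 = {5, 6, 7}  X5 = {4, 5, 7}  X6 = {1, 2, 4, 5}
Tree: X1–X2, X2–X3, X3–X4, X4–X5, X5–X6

A tree decomposition must satisfy three properties: every vertex lies in some bag; for every edge, both endpoints lie together in some bag; and for every vertex, the bags containing it form a connected subtree. Here bags containing vertex 2 are not connected in the tree, so the decomposition is invalid.

No — bags containing vertex 2 are not connected in the tree.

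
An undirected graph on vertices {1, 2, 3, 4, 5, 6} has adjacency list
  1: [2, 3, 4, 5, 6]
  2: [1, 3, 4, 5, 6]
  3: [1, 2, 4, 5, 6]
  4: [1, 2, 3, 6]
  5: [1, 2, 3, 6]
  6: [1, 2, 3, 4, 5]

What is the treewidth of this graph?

4

A width-4 tree decomposition is:
Bags: B1 = {1, 2, 3, 5, 6}  B2 = {1, 2, 3, 4, 6}
Tree: B1–B2
The largest bag has 5 vertices, giving width 4; this decomposition certifies tw(G) ≤ 4. On the other hand G contains the 5-clique {1, 2, 3, 4, 6}. A clique must lie in a single bag of any decomposition, so no decomposition can have width below 4. Combining the bounds, tw(G) = 4.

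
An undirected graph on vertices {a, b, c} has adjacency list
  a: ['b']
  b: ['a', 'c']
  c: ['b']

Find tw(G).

1

A width-1 tree decomposition is:
Bags: B1 = {b, c}  B2 = {a, b}
Tree: B1–B2
Each bag holds 2 vertices, so the decomposition has width 1, which upper-bounds the treewidth. Since G has at least one edge (e.g. c–b), it is not an edgeless graph, so tw(G) ≥ 1. Hence tw(G) = 1 exactly.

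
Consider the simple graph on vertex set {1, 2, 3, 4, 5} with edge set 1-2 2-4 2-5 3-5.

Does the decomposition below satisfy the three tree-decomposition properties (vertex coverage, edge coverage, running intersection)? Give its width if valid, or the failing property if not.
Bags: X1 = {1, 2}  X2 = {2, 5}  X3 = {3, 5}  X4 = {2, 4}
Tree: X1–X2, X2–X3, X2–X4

Checking the three conditions: (i) the bags cover all of {1, 2, 3, 4, 5}; (ii) for each edge, some bag contains both endpoints; (iii) the bags containing any fixed vertex form a subtree. All hold, so the decomposition is valid with width 2 − 1 = 1.

Yes; width 1.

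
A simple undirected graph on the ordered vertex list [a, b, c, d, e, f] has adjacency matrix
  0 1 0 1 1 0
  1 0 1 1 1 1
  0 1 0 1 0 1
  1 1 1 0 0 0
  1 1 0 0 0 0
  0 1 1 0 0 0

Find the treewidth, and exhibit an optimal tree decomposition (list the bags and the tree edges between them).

Treewidth 2.
Bags: B1 = {a, b, d}  B2 = {a, b, e}  B3 = {b, c, d}  B4 = {b, c, f}
Tree: B1–B2, B1–B3, B3–B4

Each bag holds 3 vertices, so the decomposition has width 2, which upper-bounds the treewidth. For the lower bound, the 3 vertices {b, c, d} are pairwise adjacent, and any tree decomposition puts a clique entirely inside one bag — forcing width ≥ 2. The upper and lower bounds meet at 2, so that is the treewidth.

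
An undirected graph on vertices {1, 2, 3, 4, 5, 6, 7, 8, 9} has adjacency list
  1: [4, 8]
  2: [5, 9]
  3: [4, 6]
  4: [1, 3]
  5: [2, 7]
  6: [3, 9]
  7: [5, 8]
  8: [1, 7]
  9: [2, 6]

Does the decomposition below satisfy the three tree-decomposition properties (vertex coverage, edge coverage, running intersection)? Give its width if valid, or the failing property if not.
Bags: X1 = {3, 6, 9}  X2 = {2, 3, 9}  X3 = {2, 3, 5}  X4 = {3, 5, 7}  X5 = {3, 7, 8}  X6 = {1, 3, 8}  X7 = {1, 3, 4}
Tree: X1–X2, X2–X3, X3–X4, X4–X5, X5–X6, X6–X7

Every vertex of G appears in some bag (union = {1, 2, 3, 4, 5, 6, 7, 8, 9}); every edge is covered by a bag; and for each vertex v the set of bags containing v is connected in the bag tree. The decomposition is therefore valid. The largest bag has 3 vertices, so the width is 2.

Yes; width 2.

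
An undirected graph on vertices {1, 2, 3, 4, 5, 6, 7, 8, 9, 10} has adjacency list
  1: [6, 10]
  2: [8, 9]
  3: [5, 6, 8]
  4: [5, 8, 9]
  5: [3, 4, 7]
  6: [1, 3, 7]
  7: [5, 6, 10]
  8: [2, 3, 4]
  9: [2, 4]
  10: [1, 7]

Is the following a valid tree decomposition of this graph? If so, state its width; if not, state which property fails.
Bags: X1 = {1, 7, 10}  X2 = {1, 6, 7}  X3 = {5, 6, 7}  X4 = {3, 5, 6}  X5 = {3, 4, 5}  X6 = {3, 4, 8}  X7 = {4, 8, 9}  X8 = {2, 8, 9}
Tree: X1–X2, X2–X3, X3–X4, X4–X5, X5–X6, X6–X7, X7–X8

Vertex coverage: the bags together contain {1, 2, 3, 4, 5, 6, 7, 8, 9, 10}, the full vertex set. Edge coverage: each edge of G has both endpoints in at least one bag. Running intersection: for every vertex, the bags containing it form a connected subtree. All three properties hold, so this is a valid tree decomposition of width max|bag| − 1 = 2, and hence tw(G) ≤ 2.

Yes; width 2.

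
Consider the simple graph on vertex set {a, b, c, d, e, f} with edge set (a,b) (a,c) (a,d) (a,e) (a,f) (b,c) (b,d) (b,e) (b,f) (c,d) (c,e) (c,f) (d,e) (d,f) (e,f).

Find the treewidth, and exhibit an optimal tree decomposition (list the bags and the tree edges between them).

A single bag containing all 6 vertices is trivially a valid decomposition of width 5. For the lower bound, the 6 vertices {a, b, c, d, e, f} are pairwise adjacent, and any tree decomposition puts a clique entirely inside one bag — forcing width ≥ 5. Therefore the treewidth is 5.

Treewidth 5.
Bags: B1 = {a, b, c, d, e, f}
Tree: (single bag)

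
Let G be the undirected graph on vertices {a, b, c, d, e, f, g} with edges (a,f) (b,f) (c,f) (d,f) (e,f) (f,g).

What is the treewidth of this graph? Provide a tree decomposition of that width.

Treewidth 1.
Bags: B1 = {f, g}  B2 = {b, f}  B3 = {c, f}  B4 = {e, f}  B5 = {d, f}  B6 = {a, f}
Tree: B1–B2, B2–B3, B2–B4, B3–B5, B3–B6

Each bag holds 2 vertices, so the decomposition has width 1, which upper-bounds the treewidth. Since G has at least one edge (e.g. f–g), it is not an edgeless graph, so tw(G) ≥ 1. Combining the bounds, tw(G) = 1.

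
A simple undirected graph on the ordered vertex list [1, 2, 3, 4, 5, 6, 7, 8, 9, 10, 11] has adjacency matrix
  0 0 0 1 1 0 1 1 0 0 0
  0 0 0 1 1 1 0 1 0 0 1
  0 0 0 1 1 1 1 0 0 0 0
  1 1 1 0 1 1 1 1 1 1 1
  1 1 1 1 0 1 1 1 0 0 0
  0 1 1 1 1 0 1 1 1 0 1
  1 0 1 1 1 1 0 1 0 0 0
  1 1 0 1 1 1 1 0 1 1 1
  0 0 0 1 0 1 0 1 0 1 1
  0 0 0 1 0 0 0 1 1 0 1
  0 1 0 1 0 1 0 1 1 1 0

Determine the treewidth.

A width-4 tree decomposition is:
Bags: B1 = {2, 4, 5, 6, 8}  B2 = {2, 4, 6, 8, 11}  B3 = {4, 5, 6, 7, 8}  B4 = {1, 4, 5, 7, 8}  B5 = {3, 4, 5, 6, 7}  B6 = {4, 6, 8, 9, 11}  B7 = {4, 8, 9, 10, 11}
Tree: B1–B2, B1–B3, B3–B4, B3–B5, B2–B6, B6–B7
Each bag holds 5 vertices, so the decomposition has width 4, which upper-bounds the treewidth. On the other hand G contains the 5-clique {1, 4, 5, 7, 8}. A clique must lie in a single bag of any decomposition, so no decomposition can have width below 4. Combining the bounds, tw(G) = 4.

4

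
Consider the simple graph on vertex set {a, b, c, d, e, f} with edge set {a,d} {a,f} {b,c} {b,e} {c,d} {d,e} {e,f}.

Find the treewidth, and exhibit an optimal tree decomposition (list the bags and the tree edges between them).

Each bag holds 3 vertices, so the decomposition has width 2, which upper-bounds the treewidth. The edges b–c–d–e–b form a cycle, so G is not a tree and its treewidth is at least 2. Hence tw(G) = 2 exactly.

Treewidth 2.
One optimal decomposition is:
Bags: B1 = {b, c, e}  B2 = {c, d, e}  B3 = {d, e, f}  B4 = {a, d, f}
Tree: B1–B2, B2–B3, B3–B4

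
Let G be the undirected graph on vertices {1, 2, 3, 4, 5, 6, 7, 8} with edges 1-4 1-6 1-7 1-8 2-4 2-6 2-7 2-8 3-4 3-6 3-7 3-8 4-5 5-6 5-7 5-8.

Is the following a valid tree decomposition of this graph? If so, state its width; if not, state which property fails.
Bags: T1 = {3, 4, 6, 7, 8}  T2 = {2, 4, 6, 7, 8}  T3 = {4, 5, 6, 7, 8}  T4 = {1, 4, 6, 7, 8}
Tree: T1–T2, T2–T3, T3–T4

Yes; width 4.

Checking the three conditions: (i) the bags cover all of {1, 2, 3, 4, 5, 6, 7, 8}; (ii) for each edge, some bag contains both endpoints; (iii) the bags containing any fixed vertex form a subtree. All hold, so the decomposition is valid with width 5 − 1 = 4.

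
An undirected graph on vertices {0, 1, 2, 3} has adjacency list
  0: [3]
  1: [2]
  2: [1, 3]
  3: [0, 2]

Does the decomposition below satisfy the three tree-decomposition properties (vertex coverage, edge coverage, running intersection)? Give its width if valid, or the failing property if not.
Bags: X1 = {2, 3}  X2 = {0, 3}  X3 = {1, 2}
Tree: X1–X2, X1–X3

Yes; width 1.

Checking the three conditions: (i) the bags cover all of {0, 1, 2, 3}; (ii) for each edge, some bag contains both endpoints; (iii) the bags containing any fixed vertex form a subtree. All hold, so the decomposition is valid with width 2 − 1 = 1.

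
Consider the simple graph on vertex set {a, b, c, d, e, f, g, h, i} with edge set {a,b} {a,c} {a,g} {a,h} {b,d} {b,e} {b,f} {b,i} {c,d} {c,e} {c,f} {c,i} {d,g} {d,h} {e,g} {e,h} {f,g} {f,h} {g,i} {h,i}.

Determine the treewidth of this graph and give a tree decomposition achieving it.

Each bag holds 5 vertices, so the decomposition has width 4, which upper-bounds the treewidth. For the lower bound: the 5 vertex sets {b,e}, {c,d}, {f,g}, {h}, {a} are disjoint, each induces a connected subgraph, and every pair is joined by at least one edge of G. Contracting each set to a single vertex therefore yields K_{5} as a minor, and since treewidth is minor-monotone, tw(G) ≥ tw(K_{5}) = 4. Hence tw(G) = 4 exactly.

Treewidth 4.
One such decomposition:
Bags: B1 = {b, c, e, g, h}  B2 = {b, c, d, g, h}  B3 = {b, c, f, g, h}  B4 = {a, b, c, g, h}  B5 = {b, c, g, h, i}
Tree: B1–B2, B2–B3, B3–B4, B4–B5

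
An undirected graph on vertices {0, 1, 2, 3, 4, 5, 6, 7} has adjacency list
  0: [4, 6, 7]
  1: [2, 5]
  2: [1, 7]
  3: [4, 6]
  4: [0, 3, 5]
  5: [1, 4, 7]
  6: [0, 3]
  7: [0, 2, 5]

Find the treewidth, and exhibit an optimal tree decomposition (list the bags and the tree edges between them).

Treewidth 2.
Bags: B1 = {1, 2, 5}  B2 = {2, 5, 7}  B3 = {4, 5, 7}  B4 = {0, 4, 7}  B5 = {0, 3, 4}  B6 = {0, 3, 6}
Tree: B1–B2, B2–B3, B3–B4, B4–B5, B5–B6

Every bag has size at most 3, so the width is 3 − 1 = 2 and tw(G) ≤ 2. The edges 1–2–7–5–1 form a cycle, so G is not a tree and its treewidth is at least 2. Therefore the treewidth is 2.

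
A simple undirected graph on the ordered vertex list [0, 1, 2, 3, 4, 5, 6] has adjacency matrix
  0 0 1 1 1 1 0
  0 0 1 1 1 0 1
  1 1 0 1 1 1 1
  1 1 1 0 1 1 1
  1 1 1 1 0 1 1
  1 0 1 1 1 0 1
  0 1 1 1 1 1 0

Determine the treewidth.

4

A width-4 tree decomposition is:
Bags: B1 = {2, 3, 4, 5, 6}  B2 = {0, 2, 3, 4, 5}  B3 = {1, 2, 3, 4, 6}
Tree: B1–B2, B1–B3
Each bag holds 5 vertices, so the decomposition has width 4, which upper-bounds the treewidth. Conversely, {1, 2, 3, 4, 6} is a clique of size 5, and the vertices of any clique must share a bag in every tree decomposition; so some bag has ≥ 5 vertices and tw(G) ≥ 4. Combining the bounds, tw(G) = 4.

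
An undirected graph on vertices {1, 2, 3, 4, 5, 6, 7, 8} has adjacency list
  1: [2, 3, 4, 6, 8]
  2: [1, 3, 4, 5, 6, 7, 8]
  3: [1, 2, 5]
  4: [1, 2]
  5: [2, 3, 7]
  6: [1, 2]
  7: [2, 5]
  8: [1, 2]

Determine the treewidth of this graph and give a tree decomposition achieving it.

Treewidth 2.
One such decomposition:
Bags: B1 = {1, 2, 4}  B2 = {1, 2, 3}  B3 = {2, 3, 5}  B4 = {1, 2, 6}  B5 = {1, 2, 8}  B6 = {2, 5, 7}
Tree: B1–B2, B2–B3, B1–B4, B2–B5, B3–B6

Each bag holds 3 vertices, so the decomposition has width 2, which upper-bounds the treewidth. Conversely, {1, 2, 8} is a clique of size 3, and the vertices of any clique must share a bag in every tree decomposition; so some bag has ≥ 3 vertices and tw(G) ≥ 2. Combining the bounds, tw(G) = 2.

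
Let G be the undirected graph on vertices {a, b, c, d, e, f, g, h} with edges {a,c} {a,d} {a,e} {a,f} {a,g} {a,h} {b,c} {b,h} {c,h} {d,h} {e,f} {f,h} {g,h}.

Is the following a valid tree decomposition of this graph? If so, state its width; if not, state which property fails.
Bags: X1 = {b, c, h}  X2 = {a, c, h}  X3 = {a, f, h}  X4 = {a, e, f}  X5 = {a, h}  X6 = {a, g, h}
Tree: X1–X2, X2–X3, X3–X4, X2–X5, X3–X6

A tree decomposition must satisfy three properties: every vertex lies in some bag; for every edge, both endpoints lie together in some bag; and for every vertex, the bags containing it form a connected subtree. Here vertex d appears in no bag, so the decomposition is invalid.

No — vertex d appears in no bag.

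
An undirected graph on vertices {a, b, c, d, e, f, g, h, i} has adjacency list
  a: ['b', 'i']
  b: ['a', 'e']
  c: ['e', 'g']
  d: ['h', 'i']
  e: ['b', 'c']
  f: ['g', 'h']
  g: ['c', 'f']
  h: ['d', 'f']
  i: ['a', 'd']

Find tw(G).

A width-2 tree decomposition is:
Bags: B1 = {d, f, h}  B2 = {d, f, g}  B3 = {c, d, g}  B4 = {c, d, e}  B5 = {b, d, e}  B6 = {a, b, d}  B7 = {a, d, i}
Tree: B1–B2, B2–B3, B3–B4, B4–B5, B5–B6, B6–B7
Every bag has size at most 3, so the width is 3 − 1 = 2 and tw(G) ≤ 2. Since d–h–f–g–c–e–b–a–i–d is a cycle in G, G is not acyclic. Forests are exactly the graphs of treewidth ≤ 1, so tw(G) ≥ 2. The upper and lower bounds meet at 2, so that is the treewidth.

2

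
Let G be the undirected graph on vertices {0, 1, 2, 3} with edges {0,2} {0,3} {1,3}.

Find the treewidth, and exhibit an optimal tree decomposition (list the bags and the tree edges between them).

Treewidth 1.
One optimal decomposition is:
Bags: B1 = {0, 2}  B2 = {0, 3}  B3 = {1, 3}
Tree: B1–B2, B2–B3

Every bag has size at most 2, so the width is 2 − 1 = 1 and tw(G) ≤ 1. Since G has at least one edge (e.g. 2–0), it is not an edgeless graph, so tw(G) ≥ 1. The upper and lower bounds meet at 1, so that is the treewidth.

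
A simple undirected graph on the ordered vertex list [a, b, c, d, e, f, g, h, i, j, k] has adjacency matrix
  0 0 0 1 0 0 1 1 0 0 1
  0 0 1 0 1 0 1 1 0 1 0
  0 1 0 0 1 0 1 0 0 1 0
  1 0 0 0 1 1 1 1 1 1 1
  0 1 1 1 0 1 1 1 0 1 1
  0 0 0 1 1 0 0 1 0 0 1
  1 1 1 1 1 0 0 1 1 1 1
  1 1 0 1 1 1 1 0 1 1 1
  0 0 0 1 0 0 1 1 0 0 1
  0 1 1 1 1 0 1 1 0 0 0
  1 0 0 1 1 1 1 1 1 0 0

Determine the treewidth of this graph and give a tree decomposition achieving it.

Treewidth 4.
Bags: B1 = {d, e, g, h, j}  B2 = {d, e, g, h, k}  B3 = {a, d, g, h, k}  B4 = {d, g, h, i, k}  B5 = {b, e, g, h, j}  B6 = {b, c, e, g, j}  B7 = {d, e, f, h, k}
Tree: B1–B2, B2–B3, B3–B4, B1–B5, B5–B6, B2–B7

Each bag holds 5 vertices, so the decomposition has width 4, which upper-bounds the treewidth. Conversely, {d, e, g, h, j} is a clique of size 5, and the vertices of any clique must share a bag in every tree decomposition; so some bag has ≥ 5 vertices and tw(G) ≥ 4. Hence tw(G) = 4 exactly.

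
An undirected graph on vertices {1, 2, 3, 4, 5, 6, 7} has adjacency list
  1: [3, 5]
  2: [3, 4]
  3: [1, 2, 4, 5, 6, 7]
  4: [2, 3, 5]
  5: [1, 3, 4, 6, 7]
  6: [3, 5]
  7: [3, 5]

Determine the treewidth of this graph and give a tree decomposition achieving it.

Every bag has size at most 3, so the width is 3 − 1 = 2 and tw(G) ≤ 2. For the lower bound, the 3 vertices {2, 3, 4} are pairwise adjacent, and any tree decomposition puts a clique entirely inside one bag — forcing width ≥ 2. Combining the bounds, tw(G) = 2.

Treewidth 2.
One optimal decomposition is:
Bags: B1 = {3, 5, 6}  B2 = {1, 3, 5}  B3 = {3, 4, 5}  B4 = {2, 3, 4}  B5 = {3, 5, 7}
Tree: B1–B2, B2–B3, B3–B4, B1–B5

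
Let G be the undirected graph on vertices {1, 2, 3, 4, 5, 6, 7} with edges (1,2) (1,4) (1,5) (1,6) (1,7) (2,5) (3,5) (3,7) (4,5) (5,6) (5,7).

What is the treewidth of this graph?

2

A width-2 tree decomposition is:
Bags: B1 = {1, 4, 5}  B2 = {1, 2, 5}  B3 = {1, 5, 7}  B4 = {1, 5, 6}  B5 = {3, 5, 7}
Tree: B1–B2, B2–B3, B1–B4, B3–B5
The largest bag has 3 vertices, giving width 2; this decomposition certifies tw(G) ≤ 2. Conversely, {1, 2, 5} is a clique of size 3, and the vertices of any clique must share a bag in every tree decomposition; so some bag has ≥ 3 vertices and tw(G) ≥ 2. Combining the bounds, tw(G) = 2.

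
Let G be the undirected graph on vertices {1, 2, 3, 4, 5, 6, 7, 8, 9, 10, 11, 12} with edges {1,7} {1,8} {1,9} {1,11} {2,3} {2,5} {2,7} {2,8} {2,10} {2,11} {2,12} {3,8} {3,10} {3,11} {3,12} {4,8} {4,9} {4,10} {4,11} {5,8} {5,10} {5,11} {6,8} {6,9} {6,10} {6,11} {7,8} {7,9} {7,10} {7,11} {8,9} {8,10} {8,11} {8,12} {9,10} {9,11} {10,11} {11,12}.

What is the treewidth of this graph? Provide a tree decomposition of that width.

Every bag has size at most 5, so the width is 5 − 1 = 4 and tw(G) ≤ 4. For the lower bound, the 5 vertices {1, 7, 8, 9, 11} are pairwise adjacent, and any tree decomposition puts a clique entirely inside one bag — forcing width ≥ 4. The upper and lower bounds meet at 4, so that is the treewidth.

Treewidth 4.
Bags: B1 = {7, 8, 9, 10, 11}  B2 = {6, 8, 9, 10, 11}  B3 = {1, 7, 8, 9, 11}  B4 = {4, 8, 9, 10, 11}  B5 = {2, 7, 8, 10, 11}  B6 = {2, 3, 8, 10, 11}  B7 = {2, 5, 8, 10, 11}  B8 = {2, 3, 8, 11, 12}
Tree: B1–B2, B1–B3, B1–B4, B1–B5, B5–B6, B5–B7, B6–B8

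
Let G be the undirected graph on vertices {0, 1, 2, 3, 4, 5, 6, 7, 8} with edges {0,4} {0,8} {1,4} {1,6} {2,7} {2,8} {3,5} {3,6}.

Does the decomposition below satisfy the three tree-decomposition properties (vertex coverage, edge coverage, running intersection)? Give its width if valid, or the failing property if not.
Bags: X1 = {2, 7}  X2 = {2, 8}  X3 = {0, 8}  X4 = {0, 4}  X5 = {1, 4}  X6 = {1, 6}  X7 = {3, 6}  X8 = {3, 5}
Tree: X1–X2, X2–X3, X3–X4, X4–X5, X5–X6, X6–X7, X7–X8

Yes; width 1.

Checking the three conditions: (i) the bags cover all of {0, 1, 2, 3, 4, 5, 6, 7, 8}; (ii) for each edge, some bag contains both endpoints; (iii) the bags containing any fixed vertex form a subtree. All hold, so the decomposition is valid with width 2 − 1 = 1.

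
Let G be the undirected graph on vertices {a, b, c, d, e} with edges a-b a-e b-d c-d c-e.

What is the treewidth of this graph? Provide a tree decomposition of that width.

Treewidth 2.
One optimal decomposition is:
Bags: B1 = {a, b, d}  B2 = {a, d, e}  B3 = {c, d, e}
Tree: B1–B2, B2–B3

The largest bag has 3 vertices, giving width 2; this decomposition certifies tw(G) ≤ 2. For the lower bound, G contains the cycle d–b–a–e–c–d, so G is not a forest; only forests have treewidth ≤ 1, hence tw(G) ≥ 2. Hence tw(G) = 2 exactly.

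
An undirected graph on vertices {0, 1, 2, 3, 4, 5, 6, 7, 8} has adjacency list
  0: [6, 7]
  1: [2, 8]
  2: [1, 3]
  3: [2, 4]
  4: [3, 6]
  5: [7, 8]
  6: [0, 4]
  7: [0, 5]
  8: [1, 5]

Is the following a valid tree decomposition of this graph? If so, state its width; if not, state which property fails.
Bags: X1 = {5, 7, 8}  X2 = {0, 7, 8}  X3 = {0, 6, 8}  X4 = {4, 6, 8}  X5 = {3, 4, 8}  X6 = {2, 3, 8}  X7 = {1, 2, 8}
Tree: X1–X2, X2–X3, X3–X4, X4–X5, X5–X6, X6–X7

Yes; width 2.

Vertex coverage: the bags together contain {0, 1, 2, 3, 4, 5, 6, 7, 8}, the full vertex set. Edge coverage: each edge of G has both endpoints in at least one bag. Running intersection: for every vertex, the bags containing it form a connected subtree. All three properties hold, so this is a valid tree decomposition of width max|bag| − 1 = 2, and hence tw(G) ≤ 2.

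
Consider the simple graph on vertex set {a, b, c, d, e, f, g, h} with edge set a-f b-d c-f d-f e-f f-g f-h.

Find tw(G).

1

A width-1 tree decomposition is:
Bags: B1 = {a, f}  B2 = {f, h}  B3 = {e, f}  B4 = {c, f}  B5 = {d, f}  B6 = {b, d}  B7 = {f, g}
Tree: B1–B2, B2–B3, B3–B4, B1–B5, B5–B6, B3–B7
Each bag holds 2 vertices, so the decomposition has width 1, which upper-bounds the treewidth. Since G has at least one edge (e.g. a–f), it is not an edgeless graph, so tw(G) ≥ 1. Hence tw(G) = 1 exactly.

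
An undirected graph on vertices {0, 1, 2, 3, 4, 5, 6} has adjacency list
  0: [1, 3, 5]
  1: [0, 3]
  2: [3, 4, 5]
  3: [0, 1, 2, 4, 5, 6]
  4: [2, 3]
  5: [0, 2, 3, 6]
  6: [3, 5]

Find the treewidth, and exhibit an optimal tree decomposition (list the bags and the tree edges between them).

Treewidth 2.
One optimal decomposition is:
Bags: B1 = {0, 3, 5}  B2 = {2, 3, 5}  B3 = {0, 1, 3}  B4 = {2, 3, 4}  B5 = {3, 5, 6}
Tree: B1–B2, B1–B3, B2–B4, B2–B5

Every bag has size at most 3, so the width is 3 − 1 = 2 and tw(G) ≤ 2. On the other hand G contains the 3-clique {0, 1, 3}. A clique must lie in a single bag of any decomposition, so no decomposition can have width below 2. Therefore the treewidth is 2.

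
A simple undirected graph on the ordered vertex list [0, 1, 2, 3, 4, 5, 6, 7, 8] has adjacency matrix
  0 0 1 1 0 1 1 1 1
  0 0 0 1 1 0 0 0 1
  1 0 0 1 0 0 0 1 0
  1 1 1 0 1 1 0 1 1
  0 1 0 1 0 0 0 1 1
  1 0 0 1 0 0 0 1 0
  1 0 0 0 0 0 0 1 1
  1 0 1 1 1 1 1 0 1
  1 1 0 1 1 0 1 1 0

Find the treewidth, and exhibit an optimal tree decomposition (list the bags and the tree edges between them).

Treewidth 3.
Bags: B1 = {0, 3, 7, 8}  B2 = {0, 6, 7, 8}  B3 = {0, 3, 5, 7}  B4 = {3, 4, 7, 8}  B5 = {1, 3, 4, 8}  B6 = {0, 2, 3, 7}
Tree: B1–B2, B1–B3, B1–B4, B4–B5, B1–B6

Each bag holds 4 vertices, so the decomposition has width 3, which upper-bounds the treewidth. Conversely, {1, 3, 4, 8} is a clique of size 4, and the vertices of any clique must share a bag in every tree decomposition; so some bag has ≥ 4 vertices and tw(G) ≥ 3. Combining the bounds, tw(G) = 3.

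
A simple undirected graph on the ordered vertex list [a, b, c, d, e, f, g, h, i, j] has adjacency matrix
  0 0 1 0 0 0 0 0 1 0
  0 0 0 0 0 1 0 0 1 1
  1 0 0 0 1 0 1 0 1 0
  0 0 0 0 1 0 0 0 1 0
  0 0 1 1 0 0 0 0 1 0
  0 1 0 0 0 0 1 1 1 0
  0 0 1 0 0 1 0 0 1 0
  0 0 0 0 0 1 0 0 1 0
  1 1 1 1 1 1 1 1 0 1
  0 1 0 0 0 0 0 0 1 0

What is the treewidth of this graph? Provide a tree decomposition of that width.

The largest bag has 3 vertices, giving width 2; this decomposition certifies tw(G) ≤ 2. On the other hand G contains the 3-clique {d, e, i}. A clique must lie in a single bag of any decomposition, so no decomposition can have width below 2. Therefore the treewidth is 2.

Treewidth 2.
One such decomposition:
Bags: B1 = {f, g, i}  B2 = {f, h, i}  B3 = {c, g, i}  B4 = {c, e, i}  B5 = {a, c, i}  B6 = {d, e, i}  B7 = {b, f, i}  B8 = {b, i, j}
Tree: B1–B2, B1–B3, B3–B4, B4–B5, B4–B6, B1–B7, B7–B8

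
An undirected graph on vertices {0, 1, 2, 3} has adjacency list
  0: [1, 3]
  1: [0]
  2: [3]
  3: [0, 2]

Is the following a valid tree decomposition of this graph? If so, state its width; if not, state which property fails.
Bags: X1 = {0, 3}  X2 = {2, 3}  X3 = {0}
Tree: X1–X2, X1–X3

A tree decomposition must satisfy three properties: every vertex lies in some bag; for every edge, both endpoints lie together in some bag; and for every vertex, the bags containing it form a connected subtree. Here vertex 1 appears in no bag, so the decomposition is invalid.

No — vertex 1 appears in no bag.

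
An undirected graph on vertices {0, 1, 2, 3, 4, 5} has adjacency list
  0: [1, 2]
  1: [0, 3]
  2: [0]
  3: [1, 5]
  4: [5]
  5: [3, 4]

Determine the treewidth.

A width-1 tree decomposition is:
Bags: B1 = {4, 5}  B2 = {3, 5}  B3 = {1, 3}  B4 = {0, 1}  B5 = {0, 2}
Tree: B1–B2, B2–B3, B3–B4, B4–B5
Every bag has size at most 2, so the width is 2 − 1 = 1 and tw(G) ≤ 1. Since G has at least one edge (e.g. 4–5), it is not an edgeless graph, so tw(G) ≥ 1. Therefore the treewidth is 1.

1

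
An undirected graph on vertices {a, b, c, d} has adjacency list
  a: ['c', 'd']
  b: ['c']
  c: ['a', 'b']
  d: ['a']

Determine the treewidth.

A width-1 tree decomposition is:
Bags: B1 = {a, d}  B2 = {a, c}  B3 = {b, c}
Tree: B1–B2, B2–B3
Each bag holds 2 vertices, so the decomposition has width 1, which upper-bounds the treewidth. Any graph with an edge has treewidth ≥ 1, and G has the edge d–a. Hence tw(G) = 1 exactly.

1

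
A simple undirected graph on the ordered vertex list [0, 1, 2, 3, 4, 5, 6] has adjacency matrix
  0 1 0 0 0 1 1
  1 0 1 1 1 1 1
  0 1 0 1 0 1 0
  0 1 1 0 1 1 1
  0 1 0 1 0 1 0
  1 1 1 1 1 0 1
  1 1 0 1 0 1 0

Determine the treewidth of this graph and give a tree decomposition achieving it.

Each bag holds 4 vertices, so the decomposition has width 3, which upper-bounds the treewidth. For the lower bound, the 4 vertices {0, 1, 5, 6} are pairwise adjacent, and any tree decomposition puts a clique entirely inside one bag — forcing width ≥ 3. Therefore the treewidth is 3.

Treewidth 3.
One optimal decomposition is:
Bags: B1 = {1, 2, 3, 5}  B2 = {1, 3, 5, 6}  B3 = {0, 1, 5, 6}  B4 = {1, 3, 4, 5}
Tree: B1–B2, B2–B3, B2–B4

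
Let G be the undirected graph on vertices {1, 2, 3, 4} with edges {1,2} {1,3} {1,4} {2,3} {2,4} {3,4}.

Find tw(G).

3

A width-3 tree decomposition is:
Bags: B1 = {1, 2, 3, 4}
Tree: (single bag)
A single bag containing all 4 vertices is trivially a valid decomposition of width 3. Conversely, {1, 2, 3, 4} is a clique of size 4, and the vertices of any clique must share a bag in every tree decomposition; so some bag has ≥ 4 vertices and tw(G) ≥ 3. Therefore the treewidth is 3.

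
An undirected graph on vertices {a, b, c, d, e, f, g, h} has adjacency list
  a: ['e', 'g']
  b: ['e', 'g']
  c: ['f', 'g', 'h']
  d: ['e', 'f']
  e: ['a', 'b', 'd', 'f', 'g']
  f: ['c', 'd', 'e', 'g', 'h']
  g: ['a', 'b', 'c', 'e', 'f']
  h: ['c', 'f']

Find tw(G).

2

A width-2 tree decomposition is:
Bags: B1 = {e, f, g}  B2 = {d, e, f}  B3 = {c, f, g}  B4 = {c, f, h}  B5 = {b, e, g}  B6 = {a, e, g}
Tree: B1–B2, B1–B3, B3–B4, B1–B5, B5–B6
Every bag has size at most 3, so the width is 3 − 1 = 2 and tw(G) ≤ 2. Conversely, {a, e, g} is a clique of size 3, and the vertices of any clique must share a bag in every tree decomposition; so some bag has ≥ 3 vertices and tw(G) ≥ 2. Therefore the treewidth is 2.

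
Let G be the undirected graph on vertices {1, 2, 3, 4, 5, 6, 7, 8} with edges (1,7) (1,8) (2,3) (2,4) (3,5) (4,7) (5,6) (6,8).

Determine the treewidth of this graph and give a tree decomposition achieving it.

Treewidth 2.
Bags: B1 = {2, 4, 7}  B2 = {2, 3, 7}  B3 = {3, 5, 7}  B4 = {5, 6, 7}  B5 = {6, 7, 8}  B6 = {1, 7, 8}
Tree: B1–B2, B2–B3, B3–B4, B4–B5, B5–B6

Every bag has size at most 3, so the width is 3 − 1 = 2 and tw(G) ≤ 2. The edges 7–4–2–3–5–6–8–1–7 form a cycle, so G is not a tree and its treewidth is at least 2. Combining the bounds, tw(G) = 2.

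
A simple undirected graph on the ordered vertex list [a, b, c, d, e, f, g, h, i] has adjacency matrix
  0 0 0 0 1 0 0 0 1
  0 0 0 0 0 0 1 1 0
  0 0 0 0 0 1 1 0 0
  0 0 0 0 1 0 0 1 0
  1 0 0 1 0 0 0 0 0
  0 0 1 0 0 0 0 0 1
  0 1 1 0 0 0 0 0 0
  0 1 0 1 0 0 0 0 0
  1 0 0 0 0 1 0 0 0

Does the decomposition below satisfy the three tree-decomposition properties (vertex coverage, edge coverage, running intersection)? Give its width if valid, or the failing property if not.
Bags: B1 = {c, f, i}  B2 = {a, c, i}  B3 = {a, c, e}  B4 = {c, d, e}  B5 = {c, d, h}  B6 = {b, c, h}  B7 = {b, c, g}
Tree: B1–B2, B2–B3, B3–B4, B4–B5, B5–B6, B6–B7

Yes; width 2.

Checking the three conditions: (i) the bags cover all of {a, b, c, d, e, f, g, h, i}; (ii) for each edge, some bag contains both endpoints; (iii) the bags containing any fixed vertex form a subtree. All hold, so the decomposition is valid with width 3 − 1 = 2.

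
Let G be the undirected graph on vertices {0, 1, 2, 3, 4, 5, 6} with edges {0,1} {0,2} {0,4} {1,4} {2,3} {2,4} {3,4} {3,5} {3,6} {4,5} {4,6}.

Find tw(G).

2

A width-2 tree decomposition is:
Bags: B1 = {2, 3, 4}  B2 = {0, 2, 4}  B3 = {3, 4, 5}  B4 = {0, 1, 4}  B5 = {3, 4, 6}
Tree: B1–B2, B1–B3, B2–B4, B1–B5
The largest bag has 3 vertices, giving width 2; this decomposition certifies tw(G) ≤ 2. For the lower bound, the 3 vertices {0, 1, 4} are pairwise adjacent, and any tree decomposition puts a clique entirely inside one bag — forcing width ≥ 2. Combining the bounds, tw(G) = 2.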